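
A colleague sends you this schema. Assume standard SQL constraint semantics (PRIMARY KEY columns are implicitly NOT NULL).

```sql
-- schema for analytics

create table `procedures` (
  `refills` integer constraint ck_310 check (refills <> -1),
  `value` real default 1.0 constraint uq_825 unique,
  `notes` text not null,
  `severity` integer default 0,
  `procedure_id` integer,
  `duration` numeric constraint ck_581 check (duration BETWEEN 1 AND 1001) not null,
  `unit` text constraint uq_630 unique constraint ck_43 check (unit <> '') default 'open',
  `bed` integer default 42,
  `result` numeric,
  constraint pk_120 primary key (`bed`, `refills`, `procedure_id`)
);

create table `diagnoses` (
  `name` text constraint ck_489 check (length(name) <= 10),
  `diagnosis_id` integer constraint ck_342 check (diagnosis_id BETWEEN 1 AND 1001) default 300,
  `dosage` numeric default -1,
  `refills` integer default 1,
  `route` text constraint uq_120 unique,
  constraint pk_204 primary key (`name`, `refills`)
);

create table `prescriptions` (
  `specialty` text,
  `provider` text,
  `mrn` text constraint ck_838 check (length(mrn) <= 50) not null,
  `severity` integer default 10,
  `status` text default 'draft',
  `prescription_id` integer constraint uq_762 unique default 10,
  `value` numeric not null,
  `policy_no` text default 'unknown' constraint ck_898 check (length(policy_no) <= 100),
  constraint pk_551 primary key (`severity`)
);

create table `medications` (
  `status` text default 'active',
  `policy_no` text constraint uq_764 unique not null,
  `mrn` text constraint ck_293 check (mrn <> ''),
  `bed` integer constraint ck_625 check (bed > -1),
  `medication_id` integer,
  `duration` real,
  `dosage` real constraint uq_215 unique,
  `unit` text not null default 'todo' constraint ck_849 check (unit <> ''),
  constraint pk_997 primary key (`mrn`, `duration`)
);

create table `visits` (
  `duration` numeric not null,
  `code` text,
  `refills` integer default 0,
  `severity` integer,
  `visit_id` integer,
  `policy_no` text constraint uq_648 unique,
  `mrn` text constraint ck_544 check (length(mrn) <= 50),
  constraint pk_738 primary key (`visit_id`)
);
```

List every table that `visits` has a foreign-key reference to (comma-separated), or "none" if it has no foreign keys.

No column in visits has a REFERENCES clause.

none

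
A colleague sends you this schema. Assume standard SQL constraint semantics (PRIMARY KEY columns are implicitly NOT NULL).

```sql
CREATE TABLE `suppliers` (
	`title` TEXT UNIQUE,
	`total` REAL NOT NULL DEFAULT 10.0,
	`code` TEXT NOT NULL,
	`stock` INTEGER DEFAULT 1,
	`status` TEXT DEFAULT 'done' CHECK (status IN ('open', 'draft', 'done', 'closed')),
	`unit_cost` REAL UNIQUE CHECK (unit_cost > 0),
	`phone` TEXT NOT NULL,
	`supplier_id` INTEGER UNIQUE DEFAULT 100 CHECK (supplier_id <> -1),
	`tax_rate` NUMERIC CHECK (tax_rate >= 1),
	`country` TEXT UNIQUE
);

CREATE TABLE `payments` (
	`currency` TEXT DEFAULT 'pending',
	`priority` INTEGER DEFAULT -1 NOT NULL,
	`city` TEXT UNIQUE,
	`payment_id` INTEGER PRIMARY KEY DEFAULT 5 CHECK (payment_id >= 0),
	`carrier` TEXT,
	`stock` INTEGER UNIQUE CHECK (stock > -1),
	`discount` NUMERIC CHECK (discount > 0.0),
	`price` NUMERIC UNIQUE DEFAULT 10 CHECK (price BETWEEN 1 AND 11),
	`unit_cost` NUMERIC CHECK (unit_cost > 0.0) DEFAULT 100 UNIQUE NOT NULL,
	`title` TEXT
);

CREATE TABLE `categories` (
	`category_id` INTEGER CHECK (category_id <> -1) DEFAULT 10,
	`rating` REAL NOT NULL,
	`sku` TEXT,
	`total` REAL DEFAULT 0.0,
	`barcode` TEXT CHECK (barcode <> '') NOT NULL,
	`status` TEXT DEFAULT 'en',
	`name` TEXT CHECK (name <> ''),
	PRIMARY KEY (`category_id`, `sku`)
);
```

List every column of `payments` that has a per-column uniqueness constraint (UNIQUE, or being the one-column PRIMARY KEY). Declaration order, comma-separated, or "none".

- currency: no UNIQUE or single-column PK constraint.
- priority: no UNIQUE or single-column PK constraint.
- city: declared UNIQUE → unique.
- payment_id: single-column PRIMARY KEY → unique.
- carrier: no UNIQUE or single-column PK constraint.
- stock: declared UNIQUE → unique.
- discount: no UNIQUE or single-column PK constraint.
- price: declared UNIQUE → unique.
- unit_cost: declared UNIQUE → unique.
- title: no UNIQUE or single-column PK constraint.

city, payment_id, stock, price, unit_cost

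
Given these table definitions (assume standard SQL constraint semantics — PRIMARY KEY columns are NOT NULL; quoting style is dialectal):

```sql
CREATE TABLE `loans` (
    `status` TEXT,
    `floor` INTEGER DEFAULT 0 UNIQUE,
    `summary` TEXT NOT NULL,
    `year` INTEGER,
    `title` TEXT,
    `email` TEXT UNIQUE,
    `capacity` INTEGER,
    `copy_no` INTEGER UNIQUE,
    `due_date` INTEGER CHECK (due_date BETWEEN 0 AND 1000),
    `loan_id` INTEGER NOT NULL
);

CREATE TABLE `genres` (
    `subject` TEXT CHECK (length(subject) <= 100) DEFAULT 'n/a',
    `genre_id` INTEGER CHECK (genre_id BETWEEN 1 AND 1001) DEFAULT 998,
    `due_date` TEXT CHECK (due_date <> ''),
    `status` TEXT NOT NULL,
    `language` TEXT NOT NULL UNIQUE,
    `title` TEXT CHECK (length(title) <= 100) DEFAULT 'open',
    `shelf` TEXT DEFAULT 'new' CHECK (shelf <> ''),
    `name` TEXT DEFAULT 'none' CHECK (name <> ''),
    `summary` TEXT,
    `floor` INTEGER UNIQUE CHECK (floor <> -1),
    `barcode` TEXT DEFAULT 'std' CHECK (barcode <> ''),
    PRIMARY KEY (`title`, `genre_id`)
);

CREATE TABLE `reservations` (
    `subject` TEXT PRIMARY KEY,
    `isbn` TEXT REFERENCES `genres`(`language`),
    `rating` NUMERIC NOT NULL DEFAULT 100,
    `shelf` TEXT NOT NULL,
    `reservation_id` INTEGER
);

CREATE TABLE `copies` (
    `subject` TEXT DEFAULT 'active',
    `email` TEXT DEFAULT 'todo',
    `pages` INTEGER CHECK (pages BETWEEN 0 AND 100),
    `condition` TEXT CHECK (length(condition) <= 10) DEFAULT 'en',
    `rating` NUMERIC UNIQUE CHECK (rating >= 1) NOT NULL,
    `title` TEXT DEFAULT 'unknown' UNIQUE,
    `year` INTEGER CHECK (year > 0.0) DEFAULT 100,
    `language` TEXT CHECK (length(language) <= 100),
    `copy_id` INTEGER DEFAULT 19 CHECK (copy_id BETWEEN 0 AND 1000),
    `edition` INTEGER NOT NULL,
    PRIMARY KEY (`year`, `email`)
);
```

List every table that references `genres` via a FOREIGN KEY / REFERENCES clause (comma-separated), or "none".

- reservations.isbn references genres(language).

reservations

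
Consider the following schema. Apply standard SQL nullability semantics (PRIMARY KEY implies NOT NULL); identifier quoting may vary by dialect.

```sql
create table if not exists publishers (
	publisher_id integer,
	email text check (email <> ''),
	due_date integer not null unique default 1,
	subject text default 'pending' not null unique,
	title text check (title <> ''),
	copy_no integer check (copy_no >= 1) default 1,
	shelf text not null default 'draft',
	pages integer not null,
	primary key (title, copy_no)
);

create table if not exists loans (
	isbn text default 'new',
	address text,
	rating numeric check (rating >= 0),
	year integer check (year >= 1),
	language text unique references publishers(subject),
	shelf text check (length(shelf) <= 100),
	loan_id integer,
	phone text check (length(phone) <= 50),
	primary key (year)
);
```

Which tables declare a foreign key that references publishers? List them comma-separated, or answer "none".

- loans.language references publishers(subject).

loans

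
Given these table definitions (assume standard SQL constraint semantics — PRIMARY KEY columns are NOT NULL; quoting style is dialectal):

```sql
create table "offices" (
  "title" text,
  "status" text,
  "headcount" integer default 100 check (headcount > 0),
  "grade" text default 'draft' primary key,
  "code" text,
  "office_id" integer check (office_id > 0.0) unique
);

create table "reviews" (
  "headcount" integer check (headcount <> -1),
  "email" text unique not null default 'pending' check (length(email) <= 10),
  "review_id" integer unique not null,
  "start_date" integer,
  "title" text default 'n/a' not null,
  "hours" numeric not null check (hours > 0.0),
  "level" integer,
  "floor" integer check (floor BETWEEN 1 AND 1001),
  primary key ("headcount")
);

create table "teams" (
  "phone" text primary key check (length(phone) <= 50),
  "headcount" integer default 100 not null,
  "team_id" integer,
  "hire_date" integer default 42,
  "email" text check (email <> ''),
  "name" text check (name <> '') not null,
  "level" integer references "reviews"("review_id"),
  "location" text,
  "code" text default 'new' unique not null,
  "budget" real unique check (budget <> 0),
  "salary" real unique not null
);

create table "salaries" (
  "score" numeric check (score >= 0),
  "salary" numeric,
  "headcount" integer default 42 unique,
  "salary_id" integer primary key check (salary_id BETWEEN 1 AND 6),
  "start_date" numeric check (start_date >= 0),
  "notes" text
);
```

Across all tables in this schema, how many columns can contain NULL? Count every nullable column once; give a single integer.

19

offices: 5 nullable (title, status, headcount, code, office_id — PK (grade) and explicit NOT NULL columns excluded).
reviews: 3 nullable (start_date, level, floor — PK (headcount) and explicit NOT NULL columns excluded).
teams: 6 nullable (team_id, hire_date, email, level, location, budget — PK (phone) and explicit NOT NULL columns excluded).
salaries: 5 nullable (score, salary, headcount, start_date, notes — PK (salary_id) and explicit NOT NULL columns excluded).
Total: 5 + 3 + 6 + 5 = 19.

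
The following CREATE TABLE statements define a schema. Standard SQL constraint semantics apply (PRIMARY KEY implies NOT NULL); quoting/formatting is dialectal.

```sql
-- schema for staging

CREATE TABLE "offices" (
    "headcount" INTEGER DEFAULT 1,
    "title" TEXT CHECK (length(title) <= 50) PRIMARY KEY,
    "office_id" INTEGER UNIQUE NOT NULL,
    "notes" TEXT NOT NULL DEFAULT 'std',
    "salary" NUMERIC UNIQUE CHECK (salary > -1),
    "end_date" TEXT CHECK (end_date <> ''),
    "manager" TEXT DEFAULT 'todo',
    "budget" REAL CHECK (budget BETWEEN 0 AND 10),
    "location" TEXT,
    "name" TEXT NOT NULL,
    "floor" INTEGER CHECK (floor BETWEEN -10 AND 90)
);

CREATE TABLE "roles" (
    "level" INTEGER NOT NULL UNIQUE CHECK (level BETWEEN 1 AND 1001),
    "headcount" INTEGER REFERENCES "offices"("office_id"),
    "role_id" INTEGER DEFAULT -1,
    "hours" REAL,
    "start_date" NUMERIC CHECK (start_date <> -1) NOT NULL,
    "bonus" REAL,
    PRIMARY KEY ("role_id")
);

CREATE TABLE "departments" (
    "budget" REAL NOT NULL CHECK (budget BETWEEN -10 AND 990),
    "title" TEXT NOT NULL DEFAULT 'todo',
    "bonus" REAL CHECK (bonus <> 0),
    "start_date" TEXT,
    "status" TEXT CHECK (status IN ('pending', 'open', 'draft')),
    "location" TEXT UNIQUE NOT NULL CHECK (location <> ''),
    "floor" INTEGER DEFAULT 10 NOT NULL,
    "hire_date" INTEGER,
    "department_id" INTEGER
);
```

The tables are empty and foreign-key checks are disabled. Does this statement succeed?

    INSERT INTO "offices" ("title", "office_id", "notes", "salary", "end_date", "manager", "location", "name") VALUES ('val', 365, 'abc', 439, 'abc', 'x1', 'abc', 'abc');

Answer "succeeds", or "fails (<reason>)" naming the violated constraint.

NOT NULL columns: name is supplied; notes is supplied; office_id is supplied; title is supplied.
CHECK constraints: 'val' satisfies (length(title) <= 50); 439 satisfies (salary > -1); 'abc' satisfies (end_date <> '').
No constraint is violated.

succeeds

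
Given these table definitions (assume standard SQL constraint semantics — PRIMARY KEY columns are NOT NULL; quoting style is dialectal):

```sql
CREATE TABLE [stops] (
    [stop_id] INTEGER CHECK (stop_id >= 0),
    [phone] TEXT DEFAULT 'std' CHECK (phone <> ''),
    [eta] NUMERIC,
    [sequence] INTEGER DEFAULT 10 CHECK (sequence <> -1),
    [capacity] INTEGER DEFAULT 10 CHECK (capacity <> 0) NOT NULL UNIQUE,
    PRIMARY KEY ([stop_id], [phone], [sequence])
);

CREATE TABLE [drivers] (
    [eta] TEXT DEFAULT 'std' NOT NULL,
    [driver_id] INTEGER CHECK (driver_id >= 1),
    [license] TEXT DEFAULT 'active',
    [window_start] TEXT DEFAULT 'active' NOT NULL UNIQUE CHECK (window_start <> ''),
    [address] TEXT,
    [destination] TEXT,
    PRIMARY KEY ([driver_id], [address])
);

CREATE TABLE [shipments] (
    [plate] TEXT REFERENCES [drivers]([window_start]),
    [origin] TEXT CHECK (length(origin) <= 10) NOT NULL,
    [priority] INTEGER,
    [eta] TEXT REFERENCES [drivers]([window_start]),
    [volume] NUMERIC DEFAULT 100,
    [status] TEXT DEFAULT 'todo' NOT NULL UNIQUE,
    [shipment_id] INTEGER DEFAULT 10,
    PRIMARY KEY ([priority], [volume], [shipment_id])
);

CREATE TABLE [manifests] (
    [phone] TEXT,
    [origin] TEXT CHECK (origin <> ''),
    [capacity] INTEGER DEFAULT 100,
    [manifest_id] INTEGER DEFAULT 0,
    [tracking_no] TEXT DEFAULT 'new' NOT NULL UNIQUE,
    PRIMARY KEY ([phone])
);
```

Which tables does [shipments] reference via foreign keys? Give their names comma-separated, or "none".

- plate REFERENCES drivers(window_start).
- eta REFERENCES drivers(window_start).

drivers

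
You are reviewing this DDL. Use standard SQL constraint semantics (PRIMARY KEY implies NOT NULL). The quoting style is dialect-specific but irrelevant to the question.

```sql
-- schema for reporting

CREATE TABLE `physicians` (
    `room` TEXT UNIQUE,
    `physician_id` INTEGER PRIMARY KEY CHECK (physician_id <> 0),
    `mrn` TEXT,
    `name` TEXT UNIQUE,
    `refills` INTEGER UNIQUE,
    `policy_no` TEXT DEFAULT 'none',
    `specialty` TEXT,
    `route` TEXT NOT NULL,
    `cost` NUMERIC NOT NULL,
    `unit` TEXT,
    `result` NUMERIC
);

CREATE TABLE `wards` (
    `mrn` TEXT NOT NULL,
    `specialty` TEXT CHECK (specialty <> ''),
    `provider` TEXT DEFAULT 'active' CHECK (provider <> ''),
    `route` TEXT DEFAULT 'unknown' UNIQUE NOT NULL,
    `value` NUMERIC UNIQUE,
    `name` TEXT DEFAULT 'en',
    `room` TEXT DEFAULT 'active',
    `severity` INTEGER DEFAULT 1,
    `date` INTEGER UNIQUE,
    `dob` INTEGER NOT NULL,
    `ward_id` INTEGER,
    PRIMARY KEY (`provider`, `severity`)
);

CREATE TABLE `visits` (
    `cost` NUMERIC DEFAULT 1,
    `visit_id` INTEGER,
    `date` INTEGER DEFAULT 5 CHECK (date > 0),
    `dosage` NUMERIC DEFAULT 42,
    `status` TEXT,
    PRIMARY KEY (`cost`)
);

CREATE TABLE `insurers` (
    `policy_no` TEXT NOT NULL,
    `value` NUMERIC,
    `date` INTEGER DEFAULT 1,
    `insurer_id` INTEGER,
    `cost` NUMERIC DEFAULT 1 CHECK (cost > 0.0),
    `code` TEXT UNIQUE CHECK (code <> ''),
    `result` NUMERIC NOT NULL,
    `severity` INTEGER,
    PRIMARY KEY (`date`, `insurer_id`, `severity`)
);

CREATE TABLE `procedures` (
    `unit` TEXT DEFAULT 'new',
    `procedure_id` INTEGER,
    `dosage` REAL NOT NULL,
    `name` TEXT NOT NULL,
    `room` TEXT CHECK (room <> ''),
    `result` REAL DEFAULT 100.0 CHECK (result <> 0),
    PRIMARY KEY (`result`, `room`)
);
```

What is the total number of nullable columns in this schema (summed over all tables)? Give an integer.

23

physicians: 8 nullable (room, mrn, name, refills, policy_no, specialty, unit, result — PK (physician_id) and explicit NOT NULL columns excluded).
wards: 6 nullable (specialty, value, name, room, date, ward_id — PK (provider, severity) and explicit NOT NULL columns excluded).
visits: 4 nullable (visit_id, date, dosage, status — PK (cost) and explicit NOT NULL columns excluded).
insurers: 3 nullable (value, cost, code — PK (date, insurer_id, severity) and explicit NOT NULL columns excluded).
procedures: 2 nullable (unit, procedure_id — PK (result, room) and explicit NOT NULL columns excluded).
Total: 8 + 6 + 4 + 3 + 2 = 23.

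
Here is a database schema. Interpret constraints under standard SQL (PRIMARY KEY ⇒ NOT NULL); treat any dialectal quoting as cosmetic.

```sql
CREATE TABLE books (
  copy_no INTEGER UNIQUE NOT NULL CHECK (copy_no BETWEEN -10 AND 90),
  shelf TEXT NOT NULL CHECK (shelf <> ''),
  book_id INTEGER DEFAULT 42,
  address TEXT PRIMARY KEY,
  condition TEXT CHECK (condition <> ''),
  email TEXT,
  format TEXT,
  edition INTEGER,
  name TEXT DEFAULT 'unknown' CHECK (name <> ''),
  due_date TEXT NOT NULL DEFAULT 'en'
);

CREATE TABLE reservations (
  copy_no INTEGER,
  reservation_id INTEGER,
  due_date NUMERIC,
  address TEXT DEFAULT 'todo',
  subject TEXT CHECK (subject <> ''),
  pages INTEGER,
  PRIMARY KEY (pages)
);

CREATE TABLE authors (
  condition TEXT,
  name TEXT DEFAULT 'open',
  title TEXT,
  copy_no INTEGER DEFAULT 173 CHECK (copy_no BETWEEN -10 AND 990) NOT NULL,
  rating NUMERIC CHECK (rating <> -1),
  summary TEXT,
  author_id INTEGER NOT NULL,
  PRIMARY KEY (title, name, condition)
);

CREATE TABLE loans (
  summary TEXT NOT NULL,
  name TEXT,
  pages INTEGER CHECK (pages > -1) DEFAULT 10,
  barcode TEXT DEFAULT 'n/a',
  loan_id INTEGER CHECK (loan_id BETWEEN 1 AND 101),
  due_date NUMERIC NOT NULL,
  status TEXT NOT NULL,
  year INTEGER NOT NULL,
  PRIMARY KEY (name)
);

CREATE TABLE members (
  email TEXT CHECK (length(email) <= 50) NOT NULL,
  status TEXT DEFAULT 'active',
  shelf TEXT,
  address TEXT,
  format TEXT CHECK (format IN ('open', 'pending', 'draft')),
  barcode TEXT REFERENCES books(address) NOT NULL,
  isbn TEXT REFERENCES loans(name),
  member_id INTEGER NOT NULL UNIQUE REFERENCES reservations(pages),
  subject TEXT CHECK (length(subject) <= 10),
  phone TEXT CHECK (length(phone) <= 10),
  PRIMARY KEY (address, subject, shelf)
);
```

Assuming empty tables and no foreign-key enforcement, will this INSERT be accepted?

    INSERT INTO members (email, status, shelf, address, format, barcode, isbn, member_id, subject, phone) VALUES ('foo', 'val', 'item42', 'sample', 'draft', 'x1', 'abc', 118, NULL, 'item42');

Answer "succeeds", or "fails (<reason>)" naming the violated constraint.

fails (NOT NULL on subject)

subject is explicitly set to NULL, but subject is part of the PRIMARY KEY (implied NOT NULL).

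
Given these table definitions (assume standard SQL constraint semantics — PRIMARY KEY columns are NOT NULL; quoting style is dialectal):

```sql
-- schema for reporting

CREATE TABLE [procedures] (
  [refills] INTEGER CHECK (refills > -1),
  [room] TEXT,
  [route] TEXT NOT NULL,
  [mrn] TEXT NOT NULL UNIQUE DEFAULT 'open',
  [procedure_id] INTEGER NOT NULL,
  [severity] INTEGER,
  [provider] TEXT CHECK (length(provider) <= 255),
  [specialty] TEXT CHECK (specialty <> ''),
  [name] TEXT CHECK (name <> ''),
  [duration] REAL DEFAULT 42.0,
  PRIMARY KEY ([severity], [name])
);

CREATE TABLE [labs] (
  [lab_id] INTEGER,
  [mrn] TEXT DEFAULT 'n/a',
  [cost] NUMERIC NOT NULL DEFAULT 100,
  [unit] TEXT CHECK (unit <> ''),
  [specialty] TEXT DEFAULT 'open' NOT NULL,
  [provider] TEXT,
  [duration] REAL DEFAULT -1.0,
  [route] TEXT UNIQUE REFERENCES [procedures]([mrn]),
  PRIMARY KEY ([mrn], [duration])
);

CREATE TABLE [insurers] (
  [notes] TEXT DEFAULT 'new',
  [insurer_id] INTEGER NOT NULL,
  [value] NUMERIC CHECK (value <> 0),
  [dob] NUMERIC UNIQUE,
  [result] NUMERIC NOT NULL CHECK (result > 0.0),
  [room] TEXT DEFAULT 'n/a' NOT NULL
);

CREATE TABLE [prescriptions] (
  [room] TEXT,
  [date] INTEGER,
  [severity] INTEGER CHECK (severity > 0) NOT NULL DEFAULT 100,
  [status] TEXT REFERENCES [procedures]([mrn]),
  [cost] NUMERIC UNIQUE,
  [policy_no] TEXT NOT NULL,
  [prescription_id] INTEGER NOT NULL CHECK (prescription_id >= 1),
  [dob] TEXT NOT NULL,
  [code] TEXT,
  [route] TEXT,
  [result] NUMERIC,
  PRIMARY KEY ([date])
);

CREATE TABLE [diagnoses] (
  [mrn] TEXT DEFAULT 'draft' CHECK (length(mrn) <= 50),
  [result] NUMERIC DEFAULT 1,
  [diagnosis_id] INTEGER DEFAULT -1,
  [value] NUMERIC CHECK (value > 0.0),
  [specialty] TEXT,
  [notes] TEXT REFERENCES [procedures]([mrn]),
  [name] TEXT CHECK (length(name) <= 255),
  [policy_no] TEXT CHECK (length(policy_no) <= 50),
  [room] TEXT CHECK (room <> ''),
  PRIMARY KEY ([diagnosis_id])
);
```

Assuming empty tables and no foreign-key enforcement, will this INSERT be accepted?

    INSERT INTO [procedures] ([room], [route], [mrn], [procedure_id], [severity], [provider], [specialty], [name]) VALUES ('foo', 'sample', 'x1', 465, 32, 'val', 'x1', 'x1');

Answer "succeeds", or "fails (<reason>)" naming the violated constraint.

succeeds

NOT NULL columns: mrn is supplied; name is supplied; procedure_id is supplied; route is supplied; severity is supplied.
CHECK constraints: 'val' satisfies (length(provider) <= 255); 'x1' satisfies (specialty <> ''); 'x1' satisfies (name <> '').
No constraint is violated.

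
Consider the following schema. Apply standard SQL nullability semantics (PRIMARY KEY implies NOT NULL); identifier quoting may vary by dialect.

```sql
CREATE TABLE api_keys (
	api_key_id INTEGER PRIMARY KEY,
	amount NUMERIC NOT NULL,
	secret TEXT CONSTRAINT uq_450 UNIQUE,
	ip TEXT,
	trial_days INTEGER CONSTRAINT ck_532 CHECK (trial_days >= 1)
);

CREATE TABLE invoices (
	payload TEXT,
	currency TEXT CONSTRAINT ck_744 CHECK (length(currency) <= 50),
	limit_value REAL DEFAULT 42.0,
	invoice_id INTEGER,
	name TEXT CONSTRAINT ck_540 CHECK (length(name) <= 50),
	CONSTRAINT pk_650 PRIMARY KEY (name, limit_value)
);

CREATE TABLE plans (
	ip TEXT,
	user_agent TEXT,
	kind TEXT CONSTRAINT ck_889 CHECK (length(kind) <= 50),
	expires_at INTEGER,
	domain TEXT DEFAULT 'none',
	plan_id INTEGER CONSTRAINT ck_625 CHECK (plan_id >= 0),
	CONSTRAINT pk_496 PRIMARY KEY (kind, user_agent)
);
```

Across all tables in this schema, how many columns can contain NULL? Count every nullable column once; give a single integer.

api_keys: 3 nullable (secret, ip, trial_days — PK (api_key_id) and explicit NOT NULL columns excluded).
invoices: 3 nullable (payload, currency, invoice_id — PK (name, limit_value) and explicit NOT NULL columns excluded).
plans: 4 nullable (ip, expires_at, domain, plan_id — PK (kind, user_agent) and explicit NOT NULL columns excluded).
Total: 3 + 3 + 4 = 10.

10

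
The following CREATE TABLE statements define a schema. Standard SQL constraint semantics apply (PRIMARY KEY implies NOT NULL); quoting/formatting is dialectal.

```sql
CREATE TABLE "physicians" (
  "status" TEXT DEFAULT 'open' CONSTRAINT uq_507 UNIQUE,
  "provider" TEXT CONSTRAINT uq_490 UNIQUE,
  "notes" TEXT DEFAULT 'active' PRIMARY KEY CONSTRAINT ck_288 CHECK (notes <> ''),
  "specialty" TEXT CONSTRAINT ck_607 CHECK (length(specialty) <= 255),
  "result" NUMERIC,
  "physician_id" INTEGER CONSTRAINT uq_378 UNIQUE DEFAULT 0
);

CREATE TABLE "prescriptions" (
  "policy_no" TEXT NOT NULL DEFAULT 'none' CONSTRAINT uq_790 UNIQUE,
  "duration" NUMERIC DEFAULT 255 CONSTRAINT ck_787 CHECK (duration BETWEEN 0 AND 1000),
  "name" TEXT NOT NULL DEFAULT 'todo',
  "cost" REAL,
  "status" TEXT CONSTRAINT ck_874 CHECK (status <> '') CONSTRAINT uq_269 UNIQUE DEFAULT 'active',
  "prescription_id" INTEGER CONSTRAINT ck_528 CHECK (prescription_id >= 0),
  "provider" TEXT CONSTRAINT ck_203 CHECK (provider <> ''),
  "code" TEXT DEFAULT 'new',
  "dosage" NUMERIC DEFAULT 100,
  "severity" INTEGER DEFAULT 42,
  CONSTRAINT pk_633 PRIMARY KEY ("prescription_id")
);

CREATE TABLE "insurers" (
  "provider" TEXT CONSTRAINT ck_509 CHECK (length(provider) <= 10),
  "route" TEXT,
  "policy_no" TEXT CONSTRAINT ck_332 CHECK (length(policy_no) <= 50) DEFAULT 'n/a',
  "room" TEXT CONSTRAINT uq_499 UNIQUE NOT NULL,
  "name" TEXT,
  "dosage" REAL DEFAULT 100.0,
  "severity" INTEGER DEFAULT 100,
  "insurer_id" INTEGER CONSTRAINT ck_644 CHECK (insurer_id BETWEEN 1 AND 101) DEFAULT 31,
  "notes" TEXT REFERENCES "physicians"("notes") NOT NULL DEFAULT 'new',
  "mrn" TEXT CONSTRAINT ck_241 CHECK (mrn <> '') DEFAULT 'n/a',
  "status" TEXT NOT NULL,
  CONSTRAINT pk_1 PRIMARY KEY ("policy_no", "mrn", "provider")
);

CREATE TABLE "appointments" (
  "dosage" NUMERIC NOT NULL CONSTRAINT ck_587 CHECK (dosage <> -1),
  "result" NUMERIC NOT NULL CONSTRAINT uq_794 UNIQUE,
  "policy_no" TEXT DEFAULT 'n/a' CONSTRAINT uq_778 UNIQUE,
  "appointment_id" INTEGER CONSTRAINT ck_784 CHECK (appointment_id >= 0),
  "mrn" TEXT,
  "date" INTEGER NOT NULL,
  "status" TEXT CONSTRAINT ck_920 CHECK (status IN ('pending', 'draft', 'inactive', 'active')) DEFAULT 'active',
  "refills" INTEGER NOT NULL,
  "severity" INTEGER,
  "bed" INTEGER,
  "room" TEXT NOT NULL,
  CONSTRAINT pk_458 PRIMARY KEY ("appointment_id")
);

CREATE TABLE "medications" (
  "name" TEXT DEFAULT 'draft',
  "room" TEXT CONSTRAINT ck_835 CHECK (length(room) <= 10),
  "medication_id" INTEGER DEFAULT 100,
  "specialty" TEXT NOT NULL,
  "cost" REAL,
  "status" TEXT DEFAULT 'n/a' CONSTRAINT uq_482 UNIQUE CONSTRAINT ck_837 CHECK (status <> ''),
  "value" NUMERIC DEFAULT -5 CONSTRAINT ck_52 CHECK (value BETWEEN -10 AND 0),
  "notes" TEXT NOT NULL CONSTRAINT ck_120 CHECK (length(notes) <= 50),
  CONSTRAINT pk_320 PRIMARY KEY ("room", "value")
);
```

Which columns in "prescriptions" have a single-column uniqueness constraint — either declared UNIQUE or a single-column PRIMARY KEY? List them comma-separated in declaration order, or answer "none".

policy_no, status, prescription_id

- policy_no: declared UNIQUE → unique.
- duration: no UNIQUE or single-column PK constraint.
- name: no UNIQUE or single-column PK constraint.
- cost: no UNIQUE or single-column PK constraint.
- status: declared UNIQUE → unique.
- prescription_id: single-column PRIMARY KEY → unique.
- provider: no UNIQUE or single-column PK constraint.
- code: no UNIQUE or single-column PK constraint.
- dosage: no UNIQUE or single-column PK constraint.
- severity: no UNIQUE or single-column PK constraint.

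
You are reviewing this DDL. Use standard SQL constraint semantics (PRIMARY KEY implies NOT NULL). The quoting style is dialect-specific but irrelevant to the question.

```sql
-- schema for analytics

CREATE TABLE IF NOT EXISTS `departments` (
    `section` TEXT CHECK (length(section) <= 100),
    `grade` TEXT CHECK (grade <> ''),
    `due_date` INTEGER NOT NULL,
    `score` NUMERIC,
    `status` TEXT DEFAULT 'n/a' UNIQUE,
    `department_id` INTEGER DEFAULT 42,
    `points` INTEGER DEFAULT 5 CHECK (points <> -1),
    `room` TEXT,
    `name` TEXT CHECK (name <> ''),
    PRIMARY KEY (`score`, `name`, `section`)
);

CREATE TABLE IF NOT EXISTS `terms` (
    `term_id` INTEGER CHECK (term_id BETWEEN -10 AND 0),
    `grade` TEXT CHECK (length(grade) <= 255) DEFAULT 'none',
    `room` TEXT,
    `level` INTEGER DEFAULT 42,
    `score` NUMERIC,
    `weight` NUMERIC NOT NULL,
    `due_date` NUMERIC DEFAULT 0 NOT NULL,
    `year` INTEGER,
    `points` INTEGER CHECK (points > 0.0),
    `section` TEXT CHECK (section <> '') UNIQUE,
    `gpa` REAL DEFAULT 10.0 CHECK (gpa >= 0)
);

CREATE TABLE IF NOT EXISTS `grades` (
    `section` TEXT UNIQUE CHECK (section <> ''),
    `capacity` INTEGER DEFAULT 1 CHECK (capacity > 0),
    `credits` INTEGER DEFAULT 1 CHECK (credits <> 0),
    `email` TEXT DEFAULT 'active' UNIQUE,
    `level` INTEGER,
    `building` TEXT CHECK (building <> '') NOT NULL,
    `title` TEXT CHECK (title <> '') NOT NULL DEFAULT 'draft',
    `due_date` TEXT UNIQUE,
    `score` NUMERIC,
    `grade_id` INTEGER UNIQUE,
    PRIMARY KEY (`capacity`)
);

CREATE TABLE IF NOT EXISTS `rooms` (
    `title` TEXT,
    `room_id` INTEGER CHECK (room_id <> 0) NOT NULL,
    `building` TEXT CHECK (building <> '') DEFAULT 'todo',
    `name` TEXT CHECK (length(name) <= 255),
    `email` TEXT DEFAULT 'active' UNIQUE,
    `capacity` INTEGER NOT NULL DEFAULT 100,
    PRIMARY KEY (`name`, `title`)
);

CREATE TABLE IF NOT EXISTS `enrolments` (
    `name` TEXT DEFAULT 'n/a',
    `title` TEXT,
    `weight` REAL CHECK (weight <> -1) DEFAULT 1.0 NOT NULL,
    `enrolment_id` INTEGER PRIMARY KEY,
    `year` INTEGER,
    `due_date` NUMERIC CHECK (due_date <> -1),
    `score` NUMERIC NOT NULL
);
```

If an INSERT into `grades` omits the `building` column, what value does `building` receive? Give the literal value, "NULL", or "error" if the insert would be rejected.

building has no DEFAULT clause.
Omitting it would insert NULL, but it is declared NOT NULL, so the INSERT fails.

error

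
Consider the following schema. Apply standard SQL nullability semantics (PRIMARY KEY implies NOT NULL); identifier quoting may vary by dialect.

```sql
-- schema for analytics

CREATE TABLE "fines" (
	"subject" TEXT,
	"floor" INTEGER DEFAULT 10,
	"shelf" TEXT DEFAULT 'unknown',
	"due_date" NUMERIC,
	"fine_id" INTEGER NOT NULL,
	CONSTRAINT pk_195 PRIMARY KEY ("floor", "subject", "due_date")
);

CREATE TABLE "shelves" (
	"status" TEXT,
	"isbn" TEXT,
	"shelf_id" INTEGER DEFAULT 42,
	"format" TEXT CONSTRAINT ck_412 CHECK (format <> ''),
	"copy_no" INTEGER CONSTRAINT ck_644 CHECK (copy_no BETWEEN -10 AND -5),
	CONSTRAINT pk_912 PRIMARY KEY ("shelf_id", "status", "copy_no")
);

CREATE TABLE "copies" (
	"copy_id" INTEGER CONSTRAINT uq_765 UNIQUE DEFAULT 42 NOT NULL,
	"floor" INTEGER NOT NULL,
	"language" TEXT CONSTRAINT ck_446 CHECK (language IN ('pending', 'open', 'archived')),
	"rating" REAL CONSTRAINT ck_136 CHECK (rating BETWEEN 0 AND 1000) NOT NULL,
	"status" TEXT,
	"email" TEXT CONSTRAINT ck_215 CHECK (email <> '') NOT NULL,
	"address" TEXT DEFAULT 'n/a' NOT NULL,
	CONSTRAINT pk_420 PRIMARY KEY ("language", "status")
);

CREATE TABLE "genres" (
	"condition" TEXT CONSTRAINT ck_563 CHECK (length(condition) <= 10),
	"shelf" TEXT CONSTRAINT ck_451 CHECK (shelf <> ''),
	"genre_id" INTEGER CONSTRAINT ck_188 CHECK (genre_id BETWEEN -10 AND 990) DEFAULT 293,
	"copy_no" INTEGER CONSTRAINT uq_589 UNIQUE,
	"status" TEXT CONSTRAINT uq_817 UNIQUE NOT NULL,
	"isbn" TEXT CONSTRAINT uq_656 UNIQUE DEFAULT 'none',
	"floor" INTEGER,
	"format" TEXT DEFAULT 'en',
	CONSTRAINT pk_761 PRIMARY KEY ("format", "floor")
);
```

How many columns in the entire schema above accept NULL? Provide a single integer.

fines: 1 nullable (shelf — PK (floor, subject, due_date) and explicit NOT NULL columns excluded).
shelves: 2 nullable (isbn, format — PK (shelf_id, status, copy_no) and explicit NOT NULL columns excluded).
copies: 0 nullable (none — PK (language, status) and explicit NOT NULL columns excluded).
genres: 5 nullable (condition, shelf, genre_id, copy_no, isbn — PK (format, floor) and explicit NOT NULL columns excluded).
Total: 1 + 2 + 0 + 5 = 8.

8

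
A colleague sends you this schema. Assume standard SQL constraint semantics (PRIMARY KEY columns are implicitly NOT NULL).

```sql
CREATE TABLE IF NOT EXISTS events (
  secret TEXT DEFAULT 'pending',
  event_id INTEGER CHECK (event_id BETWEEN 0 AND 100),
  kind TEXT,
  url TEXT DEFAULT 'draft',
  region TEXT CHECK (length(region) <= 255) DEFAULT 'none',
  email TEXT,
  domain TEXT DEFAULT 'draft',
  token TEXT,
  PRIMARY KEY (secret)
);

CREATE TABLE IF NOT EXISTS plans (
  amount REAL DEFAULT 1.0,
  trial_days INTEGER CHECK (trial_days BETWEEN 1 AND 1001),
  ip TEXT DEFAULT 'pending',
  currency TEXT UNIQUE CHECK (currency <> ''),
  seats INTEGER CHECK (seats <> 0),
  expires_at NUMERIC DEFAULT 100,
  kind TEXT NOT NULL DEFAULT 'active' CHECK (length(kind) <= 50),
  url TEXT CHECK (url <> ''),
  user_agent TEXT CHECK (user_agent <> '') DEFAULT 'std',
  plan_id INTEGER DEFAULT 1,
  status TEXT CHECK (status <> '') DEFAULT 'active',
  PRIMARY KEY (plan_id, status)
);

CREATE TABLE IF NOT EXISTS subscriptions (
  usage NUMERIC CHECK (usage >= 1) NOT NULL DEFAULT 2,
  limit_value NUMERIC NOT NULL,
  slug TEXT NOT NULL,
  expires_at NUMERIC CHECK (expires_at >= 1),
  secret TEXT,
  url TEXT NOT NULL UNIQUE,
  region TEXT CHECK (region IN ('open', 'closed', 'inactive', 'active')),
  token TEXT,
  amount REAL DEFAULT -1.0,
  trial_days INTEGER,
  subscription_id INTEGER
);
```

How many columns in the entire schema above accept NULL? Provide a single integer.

events: 7 nullable (event_id, kind, url, region, email, domain, token — PK (secret) and explicit NOT NULL columns excluded).
plans: 8 nullable (amount, trial_days, ip, currency, seats, expires_at, url, user_agent — PK (plan_id, status) and explicit NOT NULL columns excluded).
subscriptions: 7 nullable (expires_at, secret, region, token, amount, trial_days, subscription_id — PK none and explicit NOT NULL columns excluded).
Total: 7 + 8 + 7 = 22.

22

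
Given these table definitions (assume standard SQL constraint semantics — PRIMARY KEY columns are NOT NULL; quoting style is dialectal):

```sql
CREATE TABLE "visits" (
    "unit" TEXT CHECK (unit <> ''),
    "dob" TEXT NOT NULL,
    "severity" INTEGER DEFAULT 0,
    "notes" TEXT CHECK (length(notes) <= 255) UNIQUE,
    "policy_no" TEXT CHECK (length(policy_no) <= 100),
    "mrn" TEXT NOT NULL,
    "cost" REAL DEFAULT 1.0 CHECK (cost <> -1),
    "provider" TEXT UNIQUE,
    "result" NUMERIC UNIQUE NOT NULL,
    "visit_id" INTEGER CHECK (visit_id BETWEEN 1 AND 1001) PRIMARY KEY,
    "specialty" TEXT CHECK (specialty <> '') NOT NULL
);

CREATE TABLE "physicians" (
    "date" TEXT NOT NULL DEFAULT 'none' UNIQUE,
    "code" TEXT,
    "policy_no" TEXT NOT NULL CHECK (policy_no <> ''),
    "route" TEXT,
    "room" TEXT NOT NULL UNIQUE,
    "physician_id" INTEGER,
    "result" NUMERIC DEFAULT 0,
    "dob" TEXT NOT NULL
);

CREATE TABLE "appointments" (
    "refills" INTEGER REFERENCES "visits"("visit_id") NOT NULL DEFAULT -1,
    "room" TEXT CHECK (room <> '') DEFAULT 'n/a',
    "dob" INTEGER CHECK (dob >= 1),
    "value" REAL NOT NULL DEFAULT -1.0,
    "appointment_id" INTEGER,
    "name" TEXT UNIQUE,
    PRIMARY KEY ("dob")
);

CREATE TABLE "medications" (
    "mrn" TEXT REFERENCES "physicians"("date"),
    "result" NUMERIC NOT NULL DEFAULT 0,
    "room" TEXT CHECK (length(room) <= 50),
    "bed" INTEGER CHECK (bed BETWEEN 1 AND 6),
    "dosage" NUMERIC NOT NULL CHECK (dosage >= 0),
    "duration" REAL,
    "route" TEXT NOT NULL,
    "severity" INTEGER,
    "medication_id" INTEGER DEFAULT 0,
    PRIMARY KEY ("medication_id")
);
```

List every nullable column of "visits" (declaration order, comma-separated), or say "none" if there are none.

unit, severity, notes, policy_no, cost, provider

- unit: CHECK does not forbid NULL (a CHECK constraint passes when its expression is NULL) → nullable.
- dob: declared NOT NULL → not nullable.
- severity: DEFAULT only fills an omitted column; an explicit NULL is still allowed → nullable.
- notes: CHECK does not forbid NULL (a CHECK constraint passes when its expression is NULL) → nullable.
- policy_no: CHECK does not forbid NULL (a CHECK constraint passes when its expression is NULL) → nullable.
- mrn: declared NOT NULL → not nullable.
- cost: CHECK does not forbid NULL (a CHECK constraint passes when its expression is NULL) → nullable.
- provider: UNIQUE does not imply NOT NULL → nullable.
- result: declared NOT NULL → not nullable.
- visit_id: part of the PRIMARY KEY, which implies NOT NULL → not nullable.
- specialty: declared NOT NULL → not nullable.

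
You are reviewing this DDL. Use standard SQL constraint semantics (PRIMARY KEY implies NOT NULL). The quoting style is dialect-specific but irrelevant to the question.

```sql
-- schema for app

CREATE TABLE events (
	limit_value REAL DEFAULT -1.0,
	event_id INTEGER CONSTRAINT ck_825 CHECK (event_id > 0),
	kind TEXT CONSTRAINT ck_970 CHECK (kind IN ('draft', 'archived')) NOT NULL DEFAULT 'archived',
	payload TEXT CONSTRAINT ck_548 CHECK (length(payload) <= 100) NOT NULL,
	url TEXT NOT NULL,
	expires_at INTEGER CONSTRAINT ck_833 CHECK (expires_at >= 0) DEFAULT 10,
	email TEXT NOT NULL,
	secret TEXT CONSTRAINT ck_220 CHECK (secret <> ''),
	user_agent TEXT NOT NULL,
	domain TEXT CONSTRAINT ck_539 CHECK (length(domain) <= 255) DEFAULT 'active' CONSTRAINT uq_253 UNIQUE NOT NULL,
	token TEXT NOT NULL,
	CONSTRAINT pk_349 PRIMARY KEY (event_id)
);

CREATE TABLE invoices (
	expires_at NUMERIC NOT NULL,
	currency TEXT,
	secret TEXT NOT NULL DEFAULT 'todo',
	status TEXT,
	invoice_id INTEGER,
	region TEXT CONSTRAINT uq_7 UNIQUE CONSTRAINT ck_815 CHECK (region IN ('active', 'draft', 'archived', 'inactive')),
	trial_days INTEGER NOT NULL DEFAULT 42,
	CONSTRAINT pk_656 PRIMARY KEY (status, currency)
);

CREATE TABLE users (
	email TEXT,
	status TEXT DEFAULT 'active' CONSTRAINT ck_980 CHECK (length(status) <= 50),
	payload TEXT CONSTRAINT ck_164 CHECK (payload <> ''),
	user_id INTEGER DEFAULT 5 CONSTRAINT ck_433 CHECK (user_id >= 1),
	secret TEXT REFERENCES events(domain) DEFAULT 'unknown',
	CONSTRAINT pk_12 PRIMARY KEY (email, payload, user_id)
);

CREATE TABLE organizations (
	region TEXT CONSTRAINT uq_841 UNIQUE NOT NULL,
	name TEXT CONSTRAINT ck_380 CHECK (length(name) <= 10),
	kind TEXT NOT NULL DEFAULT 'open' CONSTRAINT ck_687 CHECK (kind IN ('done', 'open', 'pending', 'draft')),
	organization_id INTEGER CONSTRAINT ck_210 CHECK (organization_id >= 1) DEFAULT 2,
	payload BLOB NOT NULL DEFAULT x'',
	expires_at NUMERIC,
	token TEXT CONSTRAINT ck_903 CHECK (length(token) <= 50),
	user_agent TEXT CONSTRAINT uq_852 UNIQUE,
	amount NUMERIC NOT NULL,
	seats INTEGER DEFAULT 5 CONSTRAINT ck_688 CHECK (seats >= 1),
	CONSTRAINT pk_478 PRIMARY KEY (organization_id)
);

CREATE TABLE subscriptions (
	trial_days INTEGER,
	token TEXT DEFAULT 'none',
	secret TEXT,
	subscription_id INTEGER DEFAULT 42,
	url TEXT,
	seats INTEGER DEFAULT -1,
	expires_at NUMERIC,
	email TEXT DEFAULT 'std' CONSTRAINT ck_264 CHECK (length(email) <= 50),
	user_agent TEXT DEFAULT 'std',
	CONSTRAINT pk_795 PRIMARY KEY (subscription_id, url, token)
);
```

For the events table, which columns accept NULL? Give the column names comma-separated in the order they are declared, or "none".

- limit_value: DEFAULT only fills an omitted column; an explicit NULL is still allowed → nullable.
- event_id: part of the PRIMARY KEY, which implies NOT NULL → not nullable.
- kind: declared NOT NULL → not nullable.
- payload: declared NOT NULL → not nullable.
- url: declared NOT NULL → not nullable.
- expires_at: CHECK does not forbid NULL (a CHECK constraint passes when its expression is NULL) → nullable.
- email: declared NOT NULL → not nullable.
- secret: CHECK does not forbid NULL (a CHECK constraint passes when its expression is NULL) → nullable.
- user_agent: declared NOT NULL → not nullable.
- domain: declared NOT NULL → not nullable.
- token: declared NOT NULL → not nullable.

limit_value, expires_at, secret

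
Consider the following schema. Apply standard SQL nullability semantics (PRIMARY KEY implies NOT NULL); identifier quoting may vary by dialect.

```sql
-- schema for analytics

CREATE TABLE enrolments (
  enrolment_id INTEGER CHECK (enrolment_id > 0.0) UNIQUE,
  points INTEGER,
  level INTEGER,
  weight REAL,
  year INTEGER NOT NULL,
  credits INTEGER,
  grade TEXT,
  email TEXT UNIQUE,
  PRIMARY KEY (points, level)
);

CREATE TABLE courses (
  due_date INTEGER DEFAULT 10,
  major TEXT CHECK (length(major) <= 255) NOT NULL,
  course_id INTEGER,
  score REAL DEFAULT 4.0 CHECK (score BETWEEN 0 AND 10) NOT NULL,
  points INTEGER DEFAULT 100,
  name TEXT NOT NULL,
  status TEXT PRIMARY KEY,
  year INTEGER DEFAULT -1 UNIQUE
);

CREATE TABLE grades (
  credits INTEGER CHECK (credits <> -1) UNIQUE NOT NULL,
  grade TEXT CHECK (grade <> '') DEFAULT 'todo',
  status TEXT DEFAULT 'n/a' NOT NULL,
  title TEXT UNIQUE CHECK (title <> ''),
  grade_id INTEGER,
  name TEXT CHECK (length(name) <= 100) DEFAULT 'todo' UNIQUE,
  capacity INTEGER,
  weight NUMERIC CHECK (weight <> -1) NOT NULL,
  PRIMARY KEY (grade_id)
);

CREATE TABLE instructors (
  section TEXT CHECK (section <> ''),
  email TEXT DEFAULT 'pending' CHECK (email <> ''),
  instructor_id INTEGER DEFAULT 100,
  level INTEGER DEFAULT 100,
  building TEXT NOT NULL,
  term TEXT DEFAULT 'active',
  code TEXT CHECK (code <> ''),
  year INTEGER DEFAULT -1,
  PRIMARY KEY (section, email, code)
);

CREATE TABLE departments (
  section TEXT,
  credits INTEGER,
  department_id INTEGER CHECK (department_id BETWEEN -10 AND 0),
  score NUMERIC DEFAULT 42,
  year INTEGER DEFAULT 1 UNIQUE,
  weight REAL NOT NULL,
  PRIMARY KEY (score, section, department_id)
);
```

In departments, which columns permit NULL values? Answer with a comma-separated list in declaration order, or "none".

credits, year

- section: part of the PRIMARY KEY, which implies NOT NULL → not nullable.
- credits: no NOT NULL constraint applies → nullable.
- department_id: part of the PRIMARY KEY, which implies NOT NULL → not nullable.
- score: part of the PRIMARY KEY, which implies NOT NULL → not nullable.
- year: UNIQUE does not imply NOT NULL → nullable.
- weight: declared NOT NULL → not nullable.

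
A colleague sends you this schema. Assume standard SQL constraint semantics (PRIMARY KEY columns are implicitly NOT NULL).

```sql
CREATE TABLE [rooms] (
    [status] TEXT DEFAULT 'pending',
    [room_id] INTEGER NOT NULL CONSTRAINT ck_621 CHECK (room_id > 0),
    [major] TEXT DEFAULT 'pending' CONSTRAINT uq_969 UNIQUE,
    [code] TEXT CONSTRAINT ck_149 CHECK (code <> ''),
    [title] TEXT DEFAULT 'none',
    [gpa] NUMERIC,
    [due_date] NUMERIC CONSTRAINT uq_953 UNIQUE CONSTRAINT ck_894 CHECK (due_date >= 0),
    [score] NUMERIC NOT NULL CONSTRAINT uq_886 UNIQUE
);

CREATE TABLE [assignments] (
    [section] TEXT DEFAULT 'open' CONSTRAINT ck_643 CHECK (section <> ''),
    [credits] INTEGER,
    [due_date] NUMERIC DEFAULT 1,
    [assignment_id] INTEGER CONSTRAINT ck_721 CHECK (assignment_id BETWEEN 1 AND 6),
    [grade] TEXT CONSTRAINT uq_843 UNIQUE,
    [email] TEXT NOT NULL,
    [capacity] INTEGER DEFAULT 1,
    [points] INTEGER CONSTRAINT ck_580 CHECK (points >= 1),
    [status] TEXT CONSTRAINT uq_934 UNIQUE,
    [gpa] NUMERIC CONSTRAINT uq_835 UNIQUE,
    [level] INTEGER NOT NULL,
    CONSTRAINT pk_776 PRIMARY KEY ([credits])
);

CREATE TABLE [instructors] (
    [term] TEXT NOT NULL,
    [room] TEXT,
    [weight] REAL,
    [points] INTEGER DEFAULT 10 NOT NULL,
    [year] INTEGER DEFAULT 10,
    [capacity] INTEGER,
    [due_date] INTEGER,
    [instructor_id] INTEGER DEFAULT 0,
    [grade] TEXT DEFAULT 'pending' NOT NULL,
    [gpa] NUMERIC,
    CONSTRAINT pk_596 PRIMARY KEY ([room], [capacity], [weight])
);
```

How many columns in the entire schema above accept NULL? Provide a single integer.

rooms: 6 nullable (status, major, code, title, gpa, due_date — PK none and explicit NOT NULL columns excluded).
assignments: 8 nullable (section, due_date, assignment_id, grade, capacity, points, status, gpa — PK (credits) and explicit NOT NULL columns excluded).
instructors: 4 nullable (year, due_date, instructor_id, gpa — PK (room, capacity, weight) and explicit NOT NULL columns excluded).
Total: 6 + 8 + 4 = 18.

18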